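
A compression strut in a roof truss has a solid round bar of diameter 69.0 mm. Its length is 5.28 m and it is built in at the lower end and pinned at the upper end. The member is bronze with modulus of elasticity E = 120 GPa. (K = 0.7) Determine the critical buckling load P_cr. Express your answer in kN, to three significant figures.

P_cr ≈ 96.5 kN

I = πd⁴/64 = π×69.0⁴/64 = 1.113×10^6 mm⁴
I = 1.113×10^6 mm⁴ = 1.113×10^-6 m⁴
Effective length L_e = K·L = 0.7 × 5.28 = 3.696 m
P_cr = π²EI / L_e² = π² × 120×10⁹ × 1.113×10^-6 / 3.696² = 9.647×10^4 N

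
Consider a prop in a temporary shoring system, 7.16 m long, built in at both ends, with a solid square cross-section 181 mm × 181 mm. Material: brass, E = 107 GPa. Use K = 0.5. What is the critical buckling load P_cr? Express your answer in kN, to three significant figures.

I = a⁴/12 = 181⁴/12 = 8.944×10^7 mm⁴
I = 8.944×10^7 mm⁴ = 8.944×10^-5 m⁴
Effective length L_e = K·L = 0.5 × 7.16 = 3.580 m
P_cr = π²EI / L_e² = π² × 107×10⁹ × 8.944×10^-5 / 3.580² = 7.370×10^6 N

P_cr ≈ 7370 kN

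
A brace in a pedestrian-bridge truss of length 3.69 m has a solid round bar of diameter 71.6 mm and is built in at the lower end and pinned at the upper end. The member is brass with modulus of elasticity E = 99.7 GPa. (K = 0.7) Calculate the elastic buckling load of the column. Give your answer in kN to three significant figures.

P_cr ≈ 190 kN

I = πd⁴/64 = π×71.6⁴/64 = 1.290×10^6 mm⁴
I = 1.290×10^6 mm⁴ = 1.290×10^-6 m⁴
Effective length L_e = K·L = 0.7 × 3.69 = 2.583 m
P_cr = π²EI / L_e² = π² × 99.7×10⁹ × 1.290×10^-6 / 2.583² = 1.903×10^5 N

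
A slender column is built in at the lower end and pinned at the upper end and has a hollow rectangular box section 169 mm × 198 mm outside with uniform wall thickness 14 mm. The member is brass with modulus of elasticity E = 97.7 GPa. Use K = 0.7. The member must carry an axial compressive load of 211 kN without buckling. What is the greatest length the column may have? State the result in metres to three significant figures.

Inner dimensions: h_i = 198 − 2×14 = 170.0 mm, b_i = 169 − 2×14 = 141.0 mm
Weak-axis I_min = (h_o·b_o³ − h_i·b_i³)/12 with b_o = 169, b_i = 141.0 mm (shorter outer/inner sides).
I_min = (198×169³ − 170.0×141.0³)/12 = 3.993×10^7 mm⁴
I = 3.993×10^-5 m⁴
At the buckling limit P_cr = P = 2.110×10^5 N
From P_cr = π²EI/(K·L)²:  L = (1/K)·√(π²EI/P_cr) = (1/0.7)·√(π²×9.77×10^10×3.993×10^-5/2.110×10^5)
L = 19.3 m

L_max ≈ 19.3 m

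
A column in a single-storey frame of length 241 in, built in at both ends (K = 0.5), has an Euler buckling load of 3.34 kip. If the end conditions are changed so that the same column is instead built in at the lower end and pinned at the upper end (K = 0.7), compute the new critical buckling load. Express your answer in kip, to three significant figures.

P_cr ∝ 1/K², so P_cr,new = P_cr,old × (K_old/K_new)² = 3.34 × (0.5/0.7)²
= 3.34 × 0.5102 = 1.70 kip

P_cr ≈ 1.70 kip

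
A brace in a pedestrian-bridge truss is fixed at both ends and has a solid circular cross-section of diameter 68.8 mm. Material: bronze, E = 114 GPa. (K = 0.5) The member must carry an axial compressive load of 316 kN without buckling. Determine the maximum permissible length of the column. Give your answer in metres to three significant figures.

L_max ≈ 3.96 m

I = πd⁴/64 = π×68.8⁴/64 = 1.100×10^6 mm⁴
I = 1.100×10^-6 m⁴
At the buckling limit P_cr = P = 3.160×10^5 N
From P_cr = π²EI/(K·L)²:  L = (1/K)·√(π²EI/P_cr) = (1/0.5)·√(π²×1.14×10^11×1.100×10^-6/3.160×10^5)
L = 3.96 m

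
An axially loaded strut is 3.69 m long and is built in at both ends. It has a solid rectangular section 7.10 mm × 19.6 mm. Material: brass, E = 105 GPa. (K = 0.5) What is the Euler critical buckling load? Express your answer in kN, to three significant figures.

Buckling occurs about the weak axis: I_min = h·b³/12 with b = 7.10 mm (the shorter side).
I_min = 19.6×7.10³/12 = 584.6 mm⁴
I = 584.6 mm⁴ = 5.846×10^-10 m⁴
Effective length L_e = K·L = 0.5 × 3.69 = 1.845 m
P_cr = π²EI / L_e² = π² × 105×10⁹ × 5.846×10^-10 / 1.845² = 178.0 N

P_cr ≈ 0.178 kN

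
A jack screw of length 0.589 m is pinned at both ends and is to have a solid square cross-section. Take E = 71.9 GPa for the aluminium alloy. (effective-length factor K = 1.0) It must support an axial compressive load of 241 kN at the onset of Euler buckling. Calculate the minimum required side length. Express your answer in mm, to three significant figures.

L_e = K·L = 1 × 0.589 = 0.5890 m
Required I = P_cr·L_e²/(π²E) = 2.410×10^5 × 0.5890² / (π² × 7.19×10^10) = 1.178×10^-7 m⁴
I_req = 1.178×10^5 mm⁴
Solid square: I = a⁴/12  ⇒  a = (12I)^(1/4) = (12×1.178×10^5)^(1/4) = 34.5 mm

a ≈ 34.5 mm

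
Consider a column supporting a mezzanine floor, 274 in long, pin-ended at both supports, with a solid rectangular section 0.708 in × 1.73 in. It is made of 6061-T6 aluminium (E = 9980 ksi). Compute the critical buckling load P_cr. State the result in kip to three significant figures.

P_cr ≈ 0.0671 kip

Buckling occurs about the weak axis: I_min = h·b³/12 with b = 0.708 in (the shorter side).
I_min = 1.73×0.708³/12 = 5.116×10^-2 in⁴
Effective length L_e = K·L = 1 × 274 = 274.0 in
P_cr = π²EI / L_e² = π² × 9980×10³ × 5.116×10^-2 / 274.0² = 67.13 lb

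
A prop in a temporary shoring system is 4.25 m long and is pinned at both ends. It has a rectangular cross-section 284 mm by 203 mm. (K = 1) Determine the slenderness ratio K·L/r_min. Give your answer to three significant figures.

λ ≈ 72.5

For a rectangle r_min = b/√12 = 203/√12 = 58.60 mm
L_e = K·L = 1 × 4.25 m = 4.250 m = 4250.0 mm
λ = L_e / r_min = 4250.0 / 58.60 = 72.5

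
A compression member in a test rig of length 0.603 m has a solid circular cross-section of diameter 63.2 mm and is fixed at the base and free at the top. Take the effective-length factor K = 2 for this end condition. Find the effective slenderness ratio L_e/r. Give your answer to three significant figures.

λ ≈ 76.3

For a solid circle r = d/4 = 63.2/4 = 15.80 mm
L_e = K·L = 2 × 0.603 m = 1.206 m = 1206.0 mm
λ = L_e / r_min = 1206.0 / 15.80 = 76.3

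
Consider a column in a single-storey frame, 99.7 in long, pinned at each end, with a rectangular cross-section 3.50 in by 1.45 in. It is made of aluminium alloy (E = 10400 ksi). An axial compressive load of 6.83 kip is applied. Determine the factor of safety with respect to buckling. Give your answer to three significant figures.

n ≈ 1.34

Buckling occurs about the weak axis: I_min = h·b³/12 with b = 1.45 in (the shorter side).
I_min = 3.50×1.45³/12 = 0.8892 in⁴
Effective length L_e = K·L = 1 × 99.7 = 99.70 in
P_cr = π²EI / L_e² = π² × 10400×10³ × 0.8892 / 99.70² = 9.182×10^3 lb
Factor of safety n = P_cr / P = 9.1819 / 6.83 = 1.34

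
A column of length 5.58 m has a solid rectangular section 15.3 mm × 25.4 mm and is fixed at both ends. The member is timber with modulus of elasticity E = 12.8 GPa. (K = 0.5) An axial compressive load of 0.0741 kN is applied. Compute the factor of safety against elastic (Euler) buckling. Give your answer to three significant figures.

n ≈ 1.66

Buckling occurs about the weak axis: I_min = h·b³/12 with b = 15.3 mm (the shorter side).
I_min = 25.4×15.3³/12 = 7.581×10^3 mm⁴
I = 7.581×10^3 mm⁴ = 7.581×10^-9 m⁴
Effective length L_e = K·L = 0.5 × 5.58 = 2.790 m
P_cr = π²EI / L_e² = π² × 12.8×10⁹ × 7.581×10^-9 / 2.790² = 123.0 N
Factor of safety n = P_cr / P = 0.12303 / 0.0741 = 1.66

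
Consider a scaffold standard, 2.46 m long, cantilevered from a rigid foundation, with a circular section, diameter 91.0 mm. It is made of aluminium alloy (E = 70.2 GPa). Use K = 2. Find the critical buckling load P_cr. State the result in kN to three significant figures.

P_cr ≈ 96.3 kN

I = πd⁴/64 = π×91.0⁴/64 = 3.366×10^6 mm⁴
I = 3.366×10^6 mm⁴ = 3.366×10^-6 m⁴
Effective length L_e = K·L = 2 × 2.46 = 4.920 m
P_cr = π²EI / L_e² = π² × 70.2×10⁹ × 3.366×10^-6 / 4.920² = 9.635×10^4 N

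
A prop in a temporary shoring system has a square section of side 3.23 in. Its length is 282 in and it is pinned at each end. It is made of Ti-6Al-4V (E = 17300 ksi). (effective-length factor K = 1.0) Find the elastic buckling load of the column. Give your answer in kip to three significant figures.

P_cr ≈ 19.5 kip

I = a⁴/12 = 3.23⁴/12 = 9.070 in⁴
Effective length L_e = K·L = 1 × 282 = 282.0 in
P_cr = π²EI / L_e² = π² × 17300×10³ × 9.070 / 282.0² = 1.947×10^4 lb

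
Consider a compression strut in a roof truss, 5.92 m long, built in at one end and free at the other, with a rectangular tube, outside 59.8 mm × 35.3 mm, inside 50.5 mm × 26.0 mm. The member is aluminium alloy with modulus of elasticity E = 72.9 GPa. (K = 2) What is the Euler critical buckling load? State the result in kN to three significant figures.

P_cr ≈ 0.745 kN

Weak-axis I_min = (h_o·b_o³ − h_i·b_i³)/12 with b_o = 35.3, b_i = 26.00 mm (shorter outer/inner sides).
I_min = (59.8×35.3³ − 50.50×26.00³)/12 = 1.452×10^5 mm⁴
I = 1.452×10^5 mm⁴ = 1.452×10^-7 m⁴
Effective length L_e = K·L = 2 × 5.92 = 11.84 m
P_cr = π²EI / L_e² = π² × 72.9×10⁹ × 1.452×10^-7 / 11.84² = 745.4 N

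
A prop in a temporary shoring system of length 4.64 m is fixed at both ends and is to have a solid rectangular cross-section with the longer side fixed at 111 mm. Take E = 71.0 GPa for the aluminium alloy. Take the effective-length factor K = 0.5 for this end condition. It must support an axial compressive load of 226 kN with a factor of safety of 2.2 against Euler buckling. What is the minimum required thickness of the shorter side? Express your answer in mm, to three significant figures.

Required P_cr = n·P = 2.2 × 226 = 497.2 kN
L_e = K·L = 0.5 × 4.64 = 2.320 m
Required I = P_cr·L_e²/(π²E) = 4.972×10^5 × 2.320² / (π² × 7.10×10^10) = 3.819×10^-6 m⁴
I_req = 3.819×10^6 mm⁴
Rectangle, weak axis: I_min = h·b³/12 with h = 111 mm fixed  ⇒  b = (12I/h)^(1/3) = 74.5 mm

b ≈ 74.5 mm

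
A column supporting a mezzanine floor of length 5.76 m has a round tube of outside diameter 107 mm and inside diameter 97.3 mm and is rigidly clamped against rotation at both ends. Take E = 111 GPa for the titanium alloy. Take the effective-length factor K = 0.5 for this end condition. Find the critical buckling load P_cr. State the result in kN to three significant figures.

P_cr ≈ 269 kN

d_o = 107 mm, d_i = 97.3 mm
I = π(d_o⁴ − d_i⁴)/64 = π(107⁴ − 97.30⁴)/64 = 2.035×10^6 mm⁴
I = 2.035×10^6 mm⁴ = 2.035×10^-6 m⁴
Effective length L_e = K·L = 0.5 × 5.76 = 2.880 m
P_cr = π²EI / L_e² = π² × 111×10⁹ × 2.035×10^-6 / 2.880² = 2.687×10^5 N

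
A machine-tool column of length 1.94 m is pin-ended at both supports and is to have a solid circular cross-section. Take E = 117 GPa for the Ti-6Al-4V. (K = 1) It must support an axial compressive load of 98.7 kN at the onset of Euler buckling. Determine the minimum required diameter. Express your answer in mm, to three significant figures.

L_e = K·L = 1 × 1.94 = 1.940 m
Required I = P_cr·L_e²/(π²E) = 9.870×10^4 × 1.940² / (π² × 1.17×10^11) = 3.217×10^-7 m⁴
I_req = 3.217×10^5 mm⁴
Solid circle: I = πd⁴/64  ⇒  d = (64I/π)^(1/4) = (64×3.217×10^5/π)^(1/4) = 50.6 mm

d ≈ 50.6 mm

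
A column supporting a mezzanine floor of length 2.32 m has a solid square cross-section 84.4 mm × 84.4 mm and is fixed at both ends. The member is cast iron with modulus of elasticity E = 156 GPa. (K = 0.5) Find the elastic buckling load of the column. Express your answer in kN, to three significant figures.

P_cr ≈ 4840 kN

I = a⁴/12 = 84.4⁴/12 = 4.229×10^6 mm⁴
I = 4.229×10^6 mm⁴ = 4.229×10^-6 m⁴
Effective length L_e = K·L = 0.5 × 2.32 = 1.160 m
P_cr = π²EI / L_e² = π² × 156×10⁹ × 4.229×10^-6 / 1.160² = 4.838×10^6 N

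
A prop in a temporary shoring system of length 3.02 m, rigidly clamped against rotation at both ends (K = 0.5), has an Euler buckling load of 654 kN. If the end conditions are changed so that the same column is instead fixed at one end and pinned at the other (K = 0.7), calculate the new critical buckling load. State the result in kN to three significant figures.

P_cr ∝ 1/K², so P_cr,new = P_cr,old × (K_old/K_new)² = 654 × (0.5/0.7)²
= 654 × 0.5102 = 334 kN

P_cr ≈ 334 kN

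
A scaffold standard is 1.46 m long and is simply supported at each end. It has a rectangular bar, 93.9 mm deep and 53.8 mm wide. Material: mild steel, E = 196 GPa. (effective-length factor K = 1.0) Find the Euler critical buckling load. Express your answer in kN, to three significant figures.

P_cr ≈ 1110 kN

Buckling occurs about the weak axis: I_min = h·b³/12 with b = 53.8 mm (the shorter side).
I_min = 93.9×53.8³/12 = 1.219×10^6 mm⁴
I = 1.219×10^6 mm⁴ = 1.219×10^-6 m⁴
Effective length L_e = K·L = 1 × 1.46 = 1.460 m
P_cr = π²EI / L_e² = π² × 196×10⁹ × 1.219×10^-6 / 1.460² = 1.106×10^6 N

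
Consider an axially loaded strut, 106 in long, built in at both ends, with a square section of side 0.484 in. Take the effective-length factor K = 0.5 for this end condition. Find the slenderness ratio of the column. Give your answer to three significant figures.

λ ≈ 379

For a square r = a/√12 = 0.484/√12 = 0.1397 in
L_e = K·L = 0.5 × 106 = 53.00 in
λ = L_e / r_min = 53.000 / 0.1397 = 379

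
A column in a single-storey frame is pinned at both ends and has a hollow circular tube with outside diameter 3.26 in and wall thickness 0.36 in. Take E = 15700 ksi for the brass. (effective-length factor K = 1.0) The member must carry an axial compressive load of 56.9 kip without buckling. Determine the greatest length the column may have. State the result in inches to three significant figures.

L_max ≈ 97.6 in

Inner diameter d_i = 3.26 − 2×0.36 = 2.540 in
I = π(d_o⁴ − d_i⁴)/64 = π(3.26⁴ − 2.540⁴)/64 = 3.501 in⁴
At the buckling limit P_cr = P = 5.690×10^4 lb
From P_cr = π²EI/(K·L)²:  L = (1/K)·√(π²EI/P_cr) = (1/1)·√(π²×1.57×10^7×3.501/5.690×10^4)
L = 97.6 in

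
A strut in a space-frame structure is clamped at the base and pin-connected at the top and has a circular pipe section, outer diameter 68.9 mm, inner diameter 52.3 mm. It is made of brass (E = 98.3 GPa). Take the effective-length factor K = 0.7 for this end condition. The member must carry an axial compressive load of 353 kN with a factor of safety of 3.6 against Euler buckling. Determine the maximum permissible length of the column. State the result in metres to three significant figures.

d_o = 68.9 mm, d_i = 52.3 mm
I = π(d_o⁴ − d_i⁴)/64 = π(68.9⁴ − 52.30⁴)/64 = 7.390×10^5 mm⁴
I = 7.390×10^-7 m⁴
Required critical load P_cr = n·P = 3.6 × 353 = 1271 kN = 1.271×10^6 N
From P_cr = π²EI/(K·L)²:  L = (1/K)·√(π²EI/P_cr) = (1/0.7)·√(π²×9.83×10^10×7.390×10^-7/1.271×10^6)
L = 1.07 m

L_max ≈ 1.07 m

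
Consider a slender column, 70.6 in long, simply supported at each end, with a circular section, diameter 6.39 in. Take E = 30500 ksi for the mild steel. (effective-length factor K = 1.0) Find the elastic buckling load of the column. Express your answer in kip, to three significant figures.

P_cr ≈ 4940 kip

I = πd⁴/64 = π×6.39⁴/64 = 81.84 in⁴
Effective length L_e = K·L = 1 × 70.6 = 70.60 in
P_cr = π²EI / L_e² = π² × 30500×10³ × 81.84 / 70.60² = 4.943×10^6 lb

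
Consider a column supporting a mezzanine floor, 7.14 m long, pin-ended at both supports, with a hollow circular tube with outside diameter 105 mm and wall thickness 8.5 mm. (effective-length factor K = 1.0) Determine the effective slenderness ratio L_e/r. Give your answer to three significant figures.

Inner diameter d_i = 105 − 2×8.5 = 88.00 mm
I = π(d_o⁴ − d_i⁴)/64 = π(105⁴ − 88.00⁴)/64 = 3.023×10^6 mm⁴
A = 2.577×10^3 mm²;  r_min = √(I/A) = √(3.023×10^6/2.577×10^3) = 34.25 mm
L_e = K·L = 1 × 7.14 m = 7.140 m = 7140.0 mm
λ = L_e / r_min = 7140.0 / 34.25 = 208

λ ≈ 208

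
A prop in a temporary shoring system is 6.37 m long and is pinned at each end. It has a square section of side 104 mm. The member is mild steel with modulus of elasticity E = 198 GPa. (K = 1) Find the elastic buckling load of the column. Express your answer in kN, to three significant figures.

P_cr ≈ 470 kN

I = a⁴/12 = 104⁴/12 = 9.749×10^6 mm⁴
I = 9.749×10^6 mm⁴ = 9.749×10^-6 m⁴
Effective length L_e = K·L = 1 × 6.37 = 6.370 m
P_cr = π²EI / L_e² = π² × 198×10⁹ × 9.749×10^-6 / 6.370² = 4.695×10^5 N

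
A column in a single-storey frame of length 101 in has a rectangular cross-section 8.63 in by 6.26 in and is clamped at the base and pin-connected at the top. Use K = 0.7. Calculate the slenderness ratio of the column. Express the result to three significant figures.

λ ≈ 39.1

For a rectangle r_min = b/√12 = 6.26/√12 = 1.807 in
L_e = K·L = 0.7 × 101 = 70.70 in
λ = L_e / r_min = 70.700 / 1.807 = 39.1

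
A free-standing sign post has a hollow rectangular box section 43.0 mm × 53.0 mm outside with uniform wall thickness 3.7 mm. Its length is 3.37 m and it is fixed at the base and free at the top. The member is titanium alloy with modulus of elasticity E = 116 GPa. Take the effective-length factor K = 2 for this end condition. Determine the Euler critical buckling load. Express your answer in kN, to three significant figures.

P_cr ≈ 4.53 kN

Inner dimensions: h_i = 53.0 − 2×3.7 = 45.60 mm, b_i = 43.0 − 2×3.7 = 35.60 mm
Weak-axis I_min = (h_o·b_o³ − h_i·b_i³)/12 with b_o = 43.0, b_i = 35.60 mm (shorter outer/inner sides).
I_min = (53.0×43.0³ − 45.60×35.60³)/12 = 1.797×10^5 mm⁴
I = 1.797×10^5 mm⁴ = 1.797×10^-7 m⁴
Effective length L_e = K·L = 2 × 3.37 = 6.740 m
P_cr = π²EI / L_e² = π² × 116×10⁹ × 1.797×10^-7 / 6.740² = 4.529×10^3 N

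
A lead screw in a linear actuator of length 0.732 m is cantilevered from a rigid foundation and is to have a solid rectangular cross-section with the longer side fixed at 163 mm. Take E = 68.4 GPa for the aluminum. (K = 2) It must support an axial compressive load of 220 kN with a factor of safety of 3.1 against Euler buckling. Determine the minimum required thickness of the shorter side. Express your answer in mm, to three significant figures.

b ≈ 54.2 mm

Required P_cr = n·P = 3.1 × 220 = 682.0 kN
L_e = K·L = 2 × 0.732 = 1.464 m
Required I = P_cr·L_e²/(π²E) = 6.820×10^5 × 1.464² / (π² × 6.84×10^10) = 2.165×10^-6 m⁴
I_req = 2.165×10^6 mm⁴
Rectangle, weak axis: I_min = h·b³/12 with h = 163 mm fixed  ⇒  b = (12I/h)^(1/3) = 54.2 mm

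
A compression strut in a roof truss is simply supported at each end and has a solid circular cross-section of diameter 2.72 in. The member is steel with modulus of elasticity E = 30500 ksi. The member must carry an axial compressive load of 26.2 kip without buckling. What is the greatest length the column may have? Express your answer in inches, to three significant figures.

L_max ≈ 176 in

I = πd⁴/64 = π×2.72⁴/64 = 2.687 in⁴
At the buckling limit P_cr = P = 2.620×10^4 lb
From P_cr = π²EI/(K·L)²:  L = (1/K)·√(π²EI/P_cr) = (1/1)·√(π²×3.05×10^7×2.687/2.620×10^4)
L = 176 in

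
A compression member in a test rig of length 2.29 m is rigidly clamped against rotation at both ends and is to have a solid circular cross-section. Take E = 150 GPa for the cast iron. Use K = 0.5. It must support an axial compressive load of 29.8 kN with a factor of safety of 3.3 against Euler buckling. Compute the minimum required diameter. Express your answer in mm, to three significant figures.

d ≈ 36.5 mm

Required P_cr = n·P = 3.3 × 29.8 = 98.34 kN
L_e = K·L = 0.5 × 2.29 = 1.145 m
Required I = P_cr·L_e²/(π²E) = 9.834×10^4 × 1.145² / (π² × 1.50×10^11) = 8.709×10^-8 m⁴
I_req = 8.709×10^4 mm⁴
Solid circle: I = πd⁴/64  ⇒  d = (64I/π)^(1/4) = (64×8.709×10^4/π)^(1/4) = 36.5 mm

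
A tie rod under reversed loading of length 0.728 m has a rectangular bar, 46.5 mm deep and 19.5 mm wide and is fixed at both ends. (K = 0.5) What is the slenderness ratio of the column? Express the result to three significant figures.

Buckling occurs about the weak axis: I_min = h·b³/12 with b = 19.5 mm (the shorter side).
I_min = 46.5×19.5³/12 = 2.873×10^4 mm⁴
A = 906.8 mm²;  r_min = √(I/A) = √(2.873×10^4/906.8) = 5.629 mm
L_e = K·L = 0.5 × 0.728 m = 0.3640 m = 364.00 mm
λ = L_e / r_min = 364.00 / 5.629 = 64.7

λ ≈ 64.7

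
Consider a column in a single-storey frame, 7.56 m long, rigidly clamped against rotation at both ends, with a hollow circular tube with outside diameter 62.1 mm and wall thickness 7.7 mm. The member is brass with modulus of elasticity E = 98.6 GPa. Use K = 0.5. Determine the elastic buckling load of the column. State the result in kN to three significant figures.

P_cr ≈ 33.8 kN

Inner diameter d_i = 62.1 − 2×7.7 = 46.70 mm
I = π(d_o⁴ − d_i⁴)/64 = π(62.1⁴ − 46.70⁴)/64 = 4.965×10^5 mm⁴
I = 4.965×10^5 mm⁴ = 4.965×10^-7 m⁴
Effective length L_e = K·L = 0.5 × 7.56 = 3.780 m
P_cr = π²EI / L_e² = π² × 98.6×10⁹ × 4.965×10^-7 / 3.780² = 3.382×10^4 N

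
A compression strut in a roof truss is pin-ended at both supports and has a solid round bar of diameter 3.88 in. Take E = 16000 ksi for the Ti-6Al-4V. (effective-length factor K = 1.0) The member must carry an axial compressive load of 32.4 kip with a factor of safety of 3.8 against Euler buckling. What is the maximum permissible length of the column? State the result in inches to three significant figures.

I = πd⁴/64 = π×3.88⁴/64 = 11.12 in⁴
Required critical load P_cr = n·P = 3.8 × 32.4 = 123.1 kip = 1.231×10^5 lb
From P_cr = π²EI/(K·L)²:  L = (1/K)·√(π²EI/P_cr) = (1/1)·√(π²×1.60×10^7×11.12/1.231×10^5)
L = 119 in

L_max ≈ 119 in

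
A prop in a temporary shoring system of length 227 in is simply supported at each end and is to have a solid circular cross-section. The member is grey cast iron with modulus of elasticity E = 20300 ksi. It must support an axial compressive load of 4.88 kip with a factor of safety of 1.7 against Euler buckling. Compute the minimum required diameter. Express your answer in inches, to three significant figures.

d ≈ 2.57 in

Required P_cr = n·P = 1.7 × 4.88 = 8.296 kip
L_e = K·L = 1 × 227 = 227.0 in
Required I = P_cr·L_e²/(π²E) = 8.296×10^3 × 227.0² / (π² × 2.03×10^7) = 2.134 in⁴
Solid circle: I = πd⁴/64  ⇒  d = (64I/π)^(1/4) = (64×2.134/π)^(1/4) = 2.57 in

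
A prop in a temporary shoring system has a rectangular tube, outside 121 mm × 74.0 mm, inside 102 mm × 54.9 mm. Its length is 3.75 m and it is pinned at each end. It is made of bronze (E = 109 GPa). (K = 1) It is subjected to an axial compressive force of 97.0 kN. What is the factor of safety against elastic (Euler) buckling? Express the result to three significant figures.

n ≈ 2.11

Weak-axis I_min = (h_o·b_o³ − h_i·b_i³)/12 with b_o = 74.0, b_i = 54.90 mm (shorter outer/inner sides).
I_min = (121×74.0³ − 102.0×54.90³)/12 = 2.680×10^6 mm⁴
I = 2.680×10^6 mm⁴ = 2.680×10^-6 m⁴
Effective length L_e = K·L = 1 × 3.75 = 3.750 m
P_cr = π²EI / L_e² = π² × 109×10⁹ × 2.680×10^-6 / 3.750² = 2.050×10^5 N
Factor of safety n = P_cr / P = 204.98 / 97.0 = 2.11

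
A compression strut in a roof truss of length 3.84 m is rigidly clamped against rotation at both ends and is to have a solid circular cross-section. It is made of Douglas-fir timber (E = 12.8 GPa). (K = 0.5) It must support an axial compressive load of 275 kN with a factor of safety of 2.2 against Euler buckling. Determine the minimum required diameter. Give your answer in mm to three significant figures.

Required P_cr = n·P = 2.2 × 275 = 605.0 kN
L_e = K·L = 0.5 × 3.84 = 1.920 m
Required I = P_cr·L_e²/(π²E) = 6.050×10^5 × 1.920² / (π² × 1.28×10^10) = 1.765×10^-5 m⁴
I_req = 1.765×10^7 mm⁴
Solid circle: I = πd⁴/64  ⇒  d = (64I/π)^(1/4) = (64×1.765×10^7/π)^(1/4) = 138 mm

d ≈ 138 mm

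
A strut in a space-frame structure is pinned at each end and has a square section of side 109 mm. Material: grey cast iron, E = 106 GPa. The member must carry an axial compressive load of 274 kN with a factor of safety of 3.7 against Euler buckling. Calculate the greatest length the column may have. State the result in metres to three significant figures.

I = a⁴/12 = 109⁴/12 = 1.176×10^7 mm⁴
I = 1.176×10^-5 m⁴
Required critical load P_cr = n·P = 3.7 × 274 = 1014 kN = 1.014×10^6 N
From P_cr = π²EI/(K·L)²:  L = (1/K)·√(π²EI/P_cr) = (1/1)·√(π²×1.06×10^11×1.176×10^-5/1.014×10^6)
L = 3.48 m

L_max ≈ 3.48 m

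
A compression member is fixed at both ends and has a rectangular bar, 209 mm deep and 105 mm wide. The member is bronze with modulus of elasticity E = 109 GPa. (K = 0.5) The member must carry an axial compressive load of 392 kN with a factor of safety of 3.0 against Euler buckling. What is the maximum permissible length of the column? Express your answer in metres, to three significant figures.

L_max ≈ 8.59 m

Buckling occurs about the weak axis: I_min = h·b³/12 with b = 105 mm (the shorter side).
I_min = 209×105³/12 = 2.016×10^7 mm⁴
I = 2.016×10^-5 m⁴
Required critical load P_cr = n·P = 3.0 × 392 = 1176 kN = 1.176×10^6 N
From P_cr = π²EI/(K·L)²:  L = (1/K)·√(π²EI/P_cr) = (1/0.5)·√(π²×1.09×10^11×2.016×10^-5/1.176×10^6)
L = 8.59 m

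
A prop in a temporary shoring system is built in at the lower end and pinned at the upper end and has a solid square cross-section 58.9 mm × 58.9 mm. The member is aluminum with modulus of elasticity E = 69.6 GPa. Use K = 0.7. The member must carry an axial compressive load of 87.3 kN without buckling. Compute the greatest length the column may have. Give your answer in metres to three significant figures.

L_max ≈ 4.01 m

I = a⁴/12 = 58.9⁴/12 = 1.003×10^6 mm⁴
I = 1.003×10^-6 m⁴
At the buckling limit P_cr = P = 8.730×10^4 N
From P_cr = π²EI/(K·L)²:  L = (1/K)·√(π²EI/P_cr) = (1/0.7)·√(π²×6.96×10^10×1.003×10^-6/8.730×10^4)
L = 4.01 m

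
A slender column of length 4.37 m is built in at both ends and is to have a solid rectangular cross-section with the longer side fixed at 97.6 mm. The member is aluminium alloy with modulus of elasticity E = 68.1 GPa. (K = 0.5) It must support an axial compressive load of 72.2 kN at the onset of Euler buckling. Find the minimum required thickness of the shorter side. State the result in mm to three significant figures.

L_e = K·L = 0.5 × 4.37 = 2.185 m
Required I = P_cr·L_e²/(π²E) = 7.220×10^4 × 2.185² / (π² × 6.81×10^10) = 5.129×10^-7 m⁴
I_req = 5.129×10^5 mm⁴
Rectangle, weak axis: I_min = h·b³/12 with h = 97.6 mm fixed  ⇒  b = (12I/h)^(1/3) = 39.8 mm

b ≈ 39.8 mm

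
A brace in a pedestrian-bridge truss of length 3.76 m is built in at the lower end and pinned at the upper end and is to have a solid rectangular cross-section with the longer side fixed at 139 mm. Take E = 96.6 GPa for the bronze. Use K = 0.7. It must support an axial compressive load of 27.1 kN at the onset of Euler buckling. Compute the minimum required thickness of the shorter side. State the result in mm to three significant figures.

L_e = K·L = 0.7 × 3.76 = 2.632 m
Required I = P_cr·L_e²/(π²E) = 2.710×10^4 × 2.632² / (π² × 9.66×10^10) = 1.969×10^-7 m⁴
I_req = 1.969×10^5 mm⁴
Rectangle, weak axis: I_min = h·b³/12 with h = 139 mm fixed  ⇒  b = (12I/h)^(1/3) = 25.7 mm

b ≈ 25.7 mm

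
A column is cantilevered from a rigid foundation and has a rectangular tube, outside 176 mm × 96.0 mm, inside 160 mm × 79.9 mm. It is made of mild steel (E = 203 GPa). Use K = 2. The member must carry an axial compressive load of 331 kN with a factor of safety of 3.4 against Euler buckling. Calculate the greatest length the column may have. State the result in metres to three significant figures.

Weak-axis I_min = (h_o·b_o³ − h_i·b_i³)/12 with b_o = 96.0, b_i = 79.90 mm (shorter outer/inner sides).
I_min = (176×96.0³ − 160.0×79.90³)/12 = 6.175×10^6 mm⁴
I = 6.175×10^-6 m⁴
Required critical load P_cr = n·P = 3.4 × 331 = 1125 kN = 1.125×10^6 N
From P_cr = π²EI/(K·L)²:  L = (1/K)·√(π²EI/P_cr) = (1/2)·√(π²×2.03×10^11×6.175×10^-6/1.125×10^6)
L = 1.66 m

L_max ≈ 1.66 m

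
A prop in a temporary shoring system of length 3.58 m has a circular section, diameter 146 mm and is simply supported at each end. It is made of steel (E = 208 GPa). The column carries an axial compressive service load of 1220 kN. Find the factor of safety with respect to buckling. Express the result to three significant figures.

n ≈ 2.93

I = πd⁴/64 = π×146⁴/64 = 2.230×10^7 mm⁴
I = 2.230×10^7 mm⁴ = 2.230×10^-5 m⁴
Effective length L_e = K·L = 1 × 3.58 = 3.580 m
P_cr = π²EI / L_e² = π² × 208×10⁹ × 2.230×10^-5 / 3.580² = 3.573×10^6 N
Factor of safety n = P_cr / P = 3572.6 / 1220 = 2.93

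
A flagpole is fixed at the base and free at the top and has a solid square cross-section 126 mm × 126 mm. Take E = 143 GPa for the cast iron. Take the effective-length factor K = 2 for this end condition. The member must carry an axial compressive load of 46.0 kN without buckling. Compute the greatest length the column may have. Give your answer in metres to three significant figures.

I = a⁴/12 = 126⁴/12 = 2.100×10^7 mm⁴
I = 2.100×10^-5 m⁴
At the buckling limit P_cr = P = 4.600×10^4 N
From P_cr = π²EI/(K·L)²:  L = (1/K)·√(π²EI/P_cr) = (1/2)·√(π²×1.43×10^11×2.100×10^-5/4.600×10^4)
L = 12.7 m

L_max ≈ 12.7 m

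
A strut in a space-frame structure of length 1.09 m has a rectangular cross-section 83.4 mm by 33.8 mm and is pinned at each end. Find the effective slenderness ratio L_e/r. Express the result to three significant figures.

For a rectangle r_min = b/√12 = 33.8/√12 = 9.757 mm
L_e = K·L = 1 × 1.09 m = 1.090 m = 1090.0 mm
λ = L_e / r_min = 1090.0 / 9.757 = 112

λ ≈ 112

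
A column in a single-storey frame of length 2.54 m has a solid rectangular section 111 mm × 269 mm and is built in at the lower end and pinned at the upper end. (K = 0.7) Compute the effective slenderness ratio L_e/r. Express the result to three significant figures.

λ ≈ 55.5

For a rectangle r_min = b/√12 = 111/√12 = 32.04 mm
L_e = K·L = 0.7 × 2.54 m = 1.778 m = 1778.0 mm
λ = L_e / r_min = 1778.0 / 32.04 = 55.5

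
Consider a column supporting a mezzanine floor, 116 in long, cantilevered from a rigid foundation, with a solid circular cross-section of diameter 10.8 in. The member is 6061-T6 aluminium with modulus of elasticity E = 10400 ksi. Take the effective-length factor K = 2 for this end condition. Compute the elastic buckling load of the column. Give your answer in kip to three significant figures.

I = πd⁴/64 = π×10.8⁴/64 = 667.8 in⁴
Effective length L_e = K·L = 2 × 116 = 232.0 in
P_cr = π²EI / L_e² = π² × 10400×10³ × 667.8 / 232.0² = 1.274×10^6 lb

P_cr ≈ 1270 kip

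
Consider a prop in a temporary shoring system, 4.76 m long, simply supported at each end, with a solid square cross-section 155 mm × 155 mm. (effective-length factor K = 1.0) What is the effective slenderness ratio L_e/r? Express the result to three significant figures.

I = a⁴/12 = 155⁴/12 = 4.810×10^7 mm⁴
A = 2.402×10^4 mm²;  r_min = √(I/A) = √(4.810×10^7/2.402×10^4) = 44.74 mm
L_e = K·L = 1 × 4.76 m = 4.760 m = 4760.0 mm
λ = L_e / r_min = 4760.0 / 44.74 = 106

λ ≈ 106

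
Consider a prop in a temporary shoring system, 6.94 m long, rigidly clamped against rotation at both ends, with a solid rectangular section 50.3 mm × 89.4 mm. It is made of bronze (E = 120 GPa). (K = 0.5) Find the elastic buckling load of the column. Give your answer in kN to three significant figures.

Buckling occurs about the weak axis: I_min = h·b³/12 with b = 50.3 mm (the shorter side).
I_min = 89.4×50.3³/12 = 9.481×10^5 mm⁴
I = 9.481×10^5 mm⁴ = 9.481×10^-7 m⁴
Effective length L_e = K·L = 0.5 × 6.94 = 3.470 m
P_cr = π²EI / L_e² = π² × 120×10⁹ × 9.481×10^-7 / 3.470² = 9.326×10^4 N

P_cr ≈ 93.3 kN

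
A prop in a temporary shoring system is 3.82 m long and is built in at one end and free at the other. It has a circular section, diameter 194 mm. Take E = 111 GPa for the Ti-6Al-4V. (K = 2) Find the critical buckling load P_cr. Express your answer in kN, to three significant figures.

I = πd⁴/64 = π×194⁴/64 = 6.953×10^7 mm⁴
I = 6.953×10^7 mm⁴ = 6.953×10^-5 m⁴
Effective length L_e = K·L = 2 × 3.82 = 7.640 m
P_cr = π²EI / L_e² = π² × 111×10⁹ × 6.953×10^-5 / 7.640² = 1.305×10^6 N

P_cr ≈ 1310 kN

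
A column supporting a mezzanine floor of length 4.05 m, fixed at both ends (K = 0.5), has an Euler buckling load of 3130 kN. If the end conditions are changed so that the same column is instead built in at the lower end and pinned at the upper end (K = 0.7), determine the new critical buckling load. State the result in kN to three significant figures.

P_cr ∝ 1/K², so P_cr,new = P_cr,old × (K_old/K_new)² = 3130 × (0.5/0.7)²
= 3130 × 0.5102 = 1600 kN

P_cr ≈ 1600 kN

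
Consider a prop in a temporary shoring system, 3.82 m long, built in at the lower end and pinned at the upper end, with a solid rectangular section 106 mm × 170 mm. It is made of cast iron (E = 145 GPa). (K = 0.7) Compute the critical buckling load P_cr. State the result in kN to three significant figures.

Buckling occurs about the weak axis: I_min = h·b³/12 with b = 106 mm (the shorter side).
I_min = 170×106³/12 = 1.687×10^7 mm⁴
I = 1.687×10^7 mm⁴ = 1.687×10^-5 m⁴
Effective length L_e = K·L = 0.7 × 3.82 = 2.674 m
P_cr = π²EI / L_e² = π² × 145×10⁹ × 1.687×10^-5 / 2.674² = 3.377×10^6 N

P_cr ≈ 3380 kN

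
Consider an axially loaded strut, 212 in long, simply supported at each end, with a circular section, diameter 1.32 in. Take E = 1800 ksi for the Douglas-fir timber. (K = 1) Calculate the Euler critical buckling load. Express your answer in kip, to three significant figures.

I = πd⁴/64 = π×1.32⁴/64 = 0.1490 in⁴
Effective length L_e = K·L = 1 × 212 = 212.0 in
P_cr = π²EI / L_e² = π² × 1800×10³ × 0.1490 / 212.0² = 58.91 lb

P_cr ≈ 0.0589 kip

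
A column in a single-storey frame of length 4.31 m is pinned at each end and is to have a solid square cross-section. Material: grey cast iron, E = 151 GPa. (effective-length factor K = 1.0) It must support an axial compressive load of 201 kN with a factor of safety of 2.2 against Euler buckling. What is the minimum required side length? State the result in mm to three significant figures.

a ≈ 90.2 mm

Required P_cr = n·P = 2.2 × 201 = 442.2 kN
L_e = K·L = 1 × 4.31 = 4.310 m
Required I = P_cr·L_e²/(π²E) = 4.422×10^5 × 4.310² / (π² × 1.51×10^11) = 5.512×10^-6 m⁴
I_req = 5.512×10^6 mm⁴
Solid square: I = a⁴/12  ⇒  a = (12I)^(1/4) = (12×5.512×10^6)^(1/4) = 90.2 mm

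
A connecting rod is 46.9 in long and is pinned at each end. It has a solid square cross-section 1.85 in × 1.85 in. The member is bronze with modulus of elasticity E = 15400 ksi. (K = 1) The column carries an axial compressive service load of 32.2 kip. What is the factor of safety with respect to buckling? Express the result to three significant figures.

n ≈ 2.09

I = a⁴/12 = 1.85⁴/12 = 0.9761 in⁴
Effective length L_e = K·L = 1 × 46.9 = 46.90 in
P_cr = π²EI / L_e² = π² × 15400×10³ × 0.9761 / 46.90² = 6.745×10^4 lb
Factor of safety n = P_cr / P = 67.450 / 32.2 = 2.09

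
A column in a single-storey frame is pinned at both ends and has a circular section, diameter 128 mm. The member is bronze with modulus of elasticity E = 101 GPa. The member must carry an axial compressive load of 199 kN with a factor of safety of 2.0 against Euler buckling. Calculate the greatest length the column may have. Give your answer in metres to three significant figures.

L_max ≈ 5.74 m

I = πd⁴/64 = π×128⁴/64 = 1.318×10^7 mm⁴
I = 1.318×10^-5 m⁴
Required critical load P_cr = n·P = 2.0 × 199 = 398.0 kN = 3.980×10^5 N
From P_cr = π²EI/(K·L)²:  L = (1/K)·√(π²EI/P_cr) = (1/1)·√(π²×1.01×10^11×1.318×10^-5/3.980×10^5)
L = 5.74 m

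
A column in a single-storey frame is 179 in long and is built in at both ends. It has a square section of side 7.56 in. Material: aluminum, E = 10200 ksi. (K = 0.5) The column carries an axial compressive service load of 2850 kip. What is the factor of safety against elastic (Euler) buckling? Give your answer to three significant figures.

I = a⁴/12 = 7.56⁴/12 = 272.2 in⁴
Effective length L_e = K·L = 0.5 × 179 = 89.50 in
P_cr = π²EI / L_e² = π² × 10200×10³ × 272.2 / 89.50² = 3.421×10^6 lb
Factor of safety n = P_cr / P = 3421.1 / 2850 = 1.20

n ≈ 1.20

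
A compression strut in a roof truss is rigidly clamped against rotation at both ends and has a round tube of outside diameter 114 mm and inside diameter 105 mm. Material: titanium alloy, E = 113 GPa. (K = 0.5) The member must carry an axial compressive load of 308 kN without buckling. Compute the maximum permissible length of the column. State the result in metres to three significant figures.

L_max ≈ 5.80 m

d_o = 114 mm, d_i = 105 mm
I = π(d_o⁴ − d_i⁴)/64 = π(114⁴ − 105.0⁴)/64 = 2.324×10^6 mm⁴
I = 2.324×10^-6 m⁴
At the buckling limit P_cr = P = 3.080×10^5 N
From P_cr = π²EI/(K·L)²:  L = (1/K)·√(π²EI/P_cr) = (1/0.5)·√(π²×1.13×10^11×2.324×10^-6/3.080×10^5)
L = 5.80 m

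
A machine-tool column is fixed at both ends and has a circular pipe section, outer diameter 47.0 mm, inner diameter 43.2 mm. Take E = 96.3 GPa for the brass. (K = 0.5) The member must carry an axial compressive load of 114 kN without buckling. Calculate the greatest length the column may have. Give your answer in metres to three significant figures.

L_max ≈ 1.51 m

d_o = 47.0 mm, d_i = 43.2 mm
I = π(d_o⁴ − d_i⁴)/64 = π(47.0⁴ − 43.20⁴)/64 = 6.857×10^4 mm⁴
I = 6.857×10^-8 m⁴
At the buckling limit P_cr = P = 1.140×10^5 N
From P_cr = π²EI/(K·L)²:  L = (1/K)·√(π²EI/P_cr) = (1/0.5)·√(π²×9.63×10^10×6.857×10^-8/1.140×10^5)
L = 1.51 m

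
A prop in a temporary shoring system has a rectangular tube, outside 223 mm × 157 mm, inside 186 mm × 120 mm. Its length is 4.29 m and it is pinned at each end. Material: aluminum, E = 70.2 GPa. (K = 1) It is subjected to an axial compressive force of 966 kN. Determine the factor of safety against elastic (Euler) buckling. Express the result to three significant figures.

n ≈ 1.76

Weak-axis I_min = (h_o·b_o³ − h_i·b_i³)/12 with b_o = 157, b_i = 120.0 mm (shorter outer/inner sides).
I_min = (223×157³ − 186.0×120.0³)/12 = 4.513×10^7 mm⁴
I = 4.513×10^7 mm⁴ = 4.513×10^-5 m⁴
Effective length L_e = K·L = 1 × 4.29 = 4.290 m
P_cr = π²EI / L_e² = π² × 70.2×10⁹ × 4.513×10^-5 / 4.290² = 1.699×10^6 N
Factor of safety n = P_cr / P = 1699.0 / 966 = 1.76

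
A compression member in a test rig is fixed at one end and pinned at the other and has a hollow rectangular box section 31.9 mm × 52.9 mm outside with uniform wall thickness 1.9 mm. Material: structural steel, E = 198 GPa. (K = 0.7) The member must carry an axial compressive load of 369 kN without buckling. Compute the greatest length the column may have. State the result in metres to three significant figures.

Inner dimensions: h_i = 52.9 − 2×1.9 = 49.10 mm, b_i = 31.9 − 2×1.9 = 28.10 mm
Weak-axis I_min = (h_o·b_o³ − h_i·b_i³)/12 with b_o = 31.9, b_i = 28.10 mm (shorter outer/inner sides).
I_min = (52.9×31.9³ − 49.10×28.10³)/12 = 5.232×10^4 mm⁴
I = 5.232×10^-8 m⁴
At the buckling limit P_cr = P = 3.690×10^5 N
From P_cr = π²EI/(K·L)²:  L = (1/K)·√(π²EI/P_cr) = (1/0.7)·√(π²×1.98×10^11×5.232×10^-8/3.690×10^5)
L = 0.752 m

L_max ≈ 0.752 m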